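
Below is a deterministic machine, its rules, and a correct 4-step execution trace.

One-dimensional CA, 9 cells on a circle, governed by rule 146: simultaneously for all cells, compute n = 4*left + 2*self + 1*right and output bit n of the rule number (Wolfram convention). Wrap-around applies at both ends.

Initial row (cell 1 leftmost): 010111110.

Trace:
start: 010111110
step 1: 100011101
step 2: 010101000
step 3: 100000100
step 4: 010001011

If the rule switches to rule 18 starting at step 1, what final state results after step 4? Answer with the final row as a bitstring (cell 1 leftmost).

(re-executing steps 1..4 under rule 18; state before step 1: 010111110)
step 1: 100000001
step 2: 010000010
step 3: 101000101
step 4: 000101000

000101000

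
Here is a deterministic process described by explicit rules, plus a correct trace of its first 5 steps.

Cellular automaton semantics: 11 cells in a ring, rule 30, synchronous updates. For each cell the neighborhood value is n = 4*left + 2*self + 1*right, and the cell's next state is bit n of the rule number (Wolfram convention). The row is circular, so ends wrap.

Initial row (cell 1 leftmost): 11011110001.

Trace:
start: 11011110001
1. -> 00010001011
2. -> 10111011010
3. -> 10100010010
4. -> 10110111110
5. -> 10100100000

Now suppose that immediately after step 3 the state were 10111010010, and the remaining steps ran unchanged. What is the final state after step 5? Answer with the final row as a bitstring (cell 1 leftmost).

10110110000

state after step 3 := 10111010010
4. -> 10100011110
5. -> 10110110000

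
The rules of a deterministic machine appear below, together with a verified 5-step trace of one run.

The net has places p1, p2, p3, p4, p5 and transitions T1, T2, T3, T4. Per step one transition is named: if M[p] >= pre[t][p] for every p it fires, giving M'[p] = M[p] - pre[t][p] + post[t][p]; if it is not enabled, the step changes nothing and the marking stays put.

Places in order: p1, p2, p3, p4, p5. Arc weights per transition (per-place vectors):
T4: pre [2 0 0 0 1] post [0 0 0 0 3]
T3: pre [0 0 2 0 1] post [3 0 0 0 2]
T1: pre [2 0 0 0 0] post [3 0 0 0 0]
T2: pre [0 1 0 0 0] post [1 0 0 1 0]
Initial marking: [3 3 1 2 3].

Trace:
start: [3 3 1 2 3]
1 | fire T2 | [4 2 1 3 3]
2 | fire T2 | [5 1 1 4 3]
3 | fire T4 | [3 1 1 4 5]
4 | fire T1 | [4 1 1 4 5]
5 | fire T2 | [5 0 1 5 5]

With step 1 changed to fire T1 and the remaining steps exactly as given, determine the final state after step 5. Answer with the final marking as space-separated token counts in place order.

(re-executing from step 1 with the substitution; state before step 1: [3 3 1 2 3])
1 | fire T1 | [4 3 1 2 3]
2 | fire T2 | [5 2 1 3 3]
3 | fire T4 | [3 2 1 3 5]
4 | fire T1 | [4 2 1 3 5]
5 | fire T2 | [5 1 1 4 5]

5 1 1 4 5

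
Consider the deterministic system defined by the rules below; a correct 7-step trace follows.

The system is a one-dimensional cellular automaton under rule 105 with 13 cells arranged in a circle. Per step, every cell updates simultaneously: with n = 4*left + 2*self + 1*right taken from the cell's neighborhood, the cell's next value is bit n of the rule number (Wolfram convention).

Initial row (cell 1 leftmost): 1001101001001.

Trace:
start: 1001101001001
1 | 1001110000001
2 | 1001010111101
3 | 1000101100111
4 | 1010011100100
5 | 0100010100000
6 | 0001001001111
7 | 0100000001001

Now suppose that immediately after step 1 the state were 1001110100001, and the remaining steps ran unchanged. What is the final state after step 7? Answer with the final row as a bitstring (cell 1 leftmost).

1001000101011

state after step 1 := 1001110100001
2 | 1001011001101
3 | 1000111001111
4 | 1010101001000
5 | 0101010000010
6 | 0010100111000
7 | 1001000101011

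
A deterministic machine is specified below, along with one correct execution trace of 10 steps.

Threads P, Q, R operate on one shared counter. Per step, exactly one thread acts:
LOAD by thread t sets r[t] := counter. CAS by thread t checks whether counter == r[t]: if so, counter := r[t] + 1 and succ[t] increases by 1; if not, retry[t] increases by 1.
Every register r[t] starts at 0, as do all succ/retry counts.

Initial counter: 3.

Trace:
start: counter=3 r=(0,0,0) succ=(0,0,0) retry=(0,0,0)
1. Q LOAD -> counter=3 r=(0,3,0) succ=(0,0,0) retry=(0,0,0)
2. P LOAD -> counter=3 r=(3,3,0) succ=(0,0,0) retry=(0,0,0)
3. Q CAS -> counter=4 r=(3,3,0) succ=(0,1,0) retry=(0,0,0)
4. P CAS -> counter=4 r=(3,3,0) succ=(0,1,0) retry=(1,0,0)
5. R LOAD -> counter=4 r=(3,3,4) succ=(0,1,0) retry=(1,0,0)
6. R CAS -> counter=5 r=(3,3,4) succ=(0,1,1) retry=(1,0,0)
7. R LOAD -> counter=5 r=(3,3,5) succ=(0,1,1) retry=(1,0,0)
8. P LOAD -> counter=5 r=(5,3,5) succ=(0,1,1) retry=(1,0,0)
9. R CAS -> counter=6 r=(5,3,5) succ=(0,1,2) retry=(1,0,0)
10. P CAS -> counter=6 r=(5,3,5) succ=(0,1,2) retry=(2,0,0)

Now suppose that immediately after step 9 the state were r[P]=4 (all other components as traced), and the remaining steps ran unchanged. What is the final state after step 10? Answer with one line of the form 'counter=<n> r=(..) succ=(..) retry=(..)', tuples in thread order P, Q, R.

counter=6 r=(4,3,5) succ=(0,1,2) retry=(2,0,0)

state after step 9 := counter=6 r=(4,3,5) succ=(0,1,2) retry=(1,0,0)
10. P CAS -> counter=6 r=(4,3,5) succ=(0,1,2) retry=(2,0,0)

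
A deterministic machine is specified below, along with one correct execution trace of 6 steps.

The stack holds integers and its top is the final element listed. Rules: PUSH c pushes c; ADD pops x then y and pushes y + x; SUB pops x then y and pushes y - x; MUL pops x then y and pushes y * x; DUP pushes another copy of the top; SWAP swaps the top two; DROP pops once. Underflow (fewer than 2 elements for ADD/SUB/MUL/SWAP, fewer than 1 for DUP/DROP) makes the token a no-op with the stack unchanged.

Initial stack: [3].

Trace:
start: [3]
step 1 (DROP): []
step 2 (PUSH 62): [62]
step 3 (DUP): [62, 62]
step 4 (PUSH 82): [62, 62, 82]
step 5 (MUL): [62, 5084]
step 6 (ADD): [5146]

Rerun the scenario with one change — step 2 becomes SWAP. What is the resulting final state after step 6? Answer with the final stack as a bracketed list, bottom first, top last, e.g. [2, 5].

[82]

(re-executing from step 2 with the substitution; state before step 2: [])
step 2 (SWAP): []
step 3 (DUP): []
step 4 (PUSH 82): [82]
step 5 (MUL): [82]
step 6 (ADD): [82]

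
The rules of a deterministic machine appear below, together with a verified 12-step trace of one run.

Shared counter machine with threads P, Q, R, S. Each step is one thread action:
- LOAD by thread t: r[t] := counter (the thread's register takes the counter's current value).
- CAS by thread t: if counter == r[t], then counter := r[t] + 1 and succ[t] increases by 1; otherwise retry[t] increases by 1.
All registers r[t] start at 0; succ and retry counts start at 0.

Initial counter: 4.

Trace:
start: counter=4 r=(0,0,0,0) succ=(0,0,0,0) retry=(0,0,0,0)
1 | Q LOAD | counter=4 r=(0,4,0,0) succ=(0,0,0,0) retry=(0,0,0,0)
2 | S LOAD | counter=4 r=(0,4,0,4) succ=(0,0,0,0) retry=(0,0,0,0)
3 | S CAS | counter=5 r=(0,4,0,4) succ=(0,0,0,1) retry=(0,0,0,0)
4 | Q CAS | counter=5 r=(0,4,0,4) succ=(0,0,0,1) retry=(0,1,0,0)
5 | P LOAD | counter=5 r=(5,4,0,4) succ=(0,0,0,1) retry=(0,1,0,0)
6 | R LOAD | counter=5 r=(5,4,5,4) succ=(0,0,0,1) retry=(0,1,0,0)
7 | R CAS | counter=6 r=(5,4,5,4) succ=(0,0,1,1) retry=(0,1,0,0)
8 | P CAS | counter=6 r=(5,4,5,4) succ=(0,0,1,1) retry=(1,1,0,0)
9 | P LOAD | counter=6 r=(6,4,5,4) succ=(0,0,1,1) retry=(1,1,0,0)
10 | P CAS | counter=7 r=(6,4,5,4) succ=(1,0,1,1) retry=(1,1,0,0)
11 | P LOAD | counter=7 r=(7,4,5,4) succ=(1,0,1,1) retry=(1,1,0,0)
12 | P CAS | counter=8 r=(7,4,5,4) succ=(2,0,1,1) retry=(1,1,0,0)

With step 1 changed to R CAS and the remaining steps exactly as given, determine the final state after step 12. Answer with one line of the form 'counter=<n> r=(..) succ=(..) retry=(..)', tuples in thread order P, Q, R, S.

counter=8 r=(7,0,5,4) succ=(2,0,1,1) retry=(1,1,1,0)

(re-executing from step 1 with the substitution; state before step 1: counter=4 r=(0,0,0,0) succ=(0,0,0,0) retry=(0,0,0,0))
1 | R CAS | counter=4 r=(0,0,0,0) succ=(0,0,0,0) retry=(0,0,1,0)
2 | S LOAD | counter=4 r=(0,0,0,4) succ=(0,0,0,0) retry=(0,0,1,0)
3 | S CAS | counter=5 r=(0,0,0,4) succ=(0,0,0,1) retry=(0,0,1,0)
4 | Q CAS | counter=5 r=(0,0,0,4) succ=(0,0,0,1) retry=(0,1,1,0)
5 | P LOAD | counter=5 r=(5,0,0,4) succ=(0,0,0,1) retry=(0,1,1,0)
6 | R LOAD | counter=5 r=(5,0,5,4) succ=(0,0,0,1) retry=(0,1,1,0)
7 | R CAS | counter=6 r=(5,0,5,4) succ=(0,0,1,1) retry=(0,1,1,0)
8 | P CAS | counter=6 r=(5,0,5,4) succ=(0,0,1,1) retry=(1,1,1,0)
9 | P LOAD | counter=6 r=(6,0,5,4) succ=(0,0,1,1) retry=(1,1,1,0)
10 | P CAS | counter=7 r=(6,0,5,4) succ=(1,0,1,1) retry=(1,1,1,0)
11 | P LOAD | counter=7 r=(7,0,5,4) succ=(1,0,1,1) retry=(1,1,1,0)
12 | P CAS | counter=8 r=(7,0,5,4) succ=(2,0,1,1) retry=(1,1,1,0)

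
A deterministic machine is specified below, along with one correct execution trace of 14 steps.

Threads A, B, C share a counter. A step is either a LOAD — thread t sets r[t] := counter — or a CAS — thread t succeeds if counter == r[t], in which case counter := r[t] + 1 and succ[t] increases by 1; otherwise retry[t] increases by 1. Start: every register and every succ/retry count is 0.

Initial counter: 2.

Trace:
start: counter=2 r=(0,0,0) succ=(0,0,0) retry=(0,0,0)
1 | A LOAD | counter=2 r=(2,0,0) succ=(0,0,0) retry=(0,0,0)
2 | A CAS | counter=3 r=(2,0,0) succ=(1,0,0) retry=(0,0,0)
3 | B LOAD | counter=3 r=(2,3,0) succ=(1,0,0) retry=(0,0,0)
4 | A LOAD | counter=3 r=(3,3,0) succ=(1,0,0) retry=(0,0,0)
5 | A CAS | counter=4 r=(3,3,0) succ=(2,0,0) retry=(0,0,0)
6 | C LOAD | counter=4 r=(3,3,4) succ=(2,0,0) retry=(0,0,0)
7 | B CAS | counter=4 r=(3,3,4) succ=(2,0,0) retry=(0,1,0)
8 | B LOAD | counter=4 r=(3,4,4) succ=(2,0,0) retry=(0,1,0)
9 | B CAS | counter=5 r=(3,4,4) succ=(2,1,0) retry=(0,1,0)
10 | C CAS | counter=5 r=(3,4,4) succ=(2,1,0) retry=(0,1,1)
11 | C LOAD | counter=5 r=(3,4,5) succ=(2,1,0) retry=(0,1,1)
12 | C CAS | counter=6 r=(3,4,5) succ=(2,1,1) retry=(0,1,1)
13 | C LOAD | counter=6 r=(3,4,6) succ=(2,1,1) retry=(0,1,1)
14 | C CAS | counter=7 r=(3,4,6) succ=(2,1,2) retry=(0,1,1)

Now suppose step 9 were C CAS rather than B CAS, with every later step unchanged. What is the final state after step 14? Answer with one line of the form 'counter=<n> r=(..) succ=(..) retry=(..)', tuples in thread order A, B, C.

(re-executing from step 9 with the substitution; state before step 9: counter=4 r=(3,4,4) succ=(2,0,0) retry=(0,1,0))
9 | C CAS | counter=5 r=(3,4,4) succ=(2,0,1) retry=(0,1,0)
10 | C CAS | counter=5 r=(3,4,4) succ=(2,0,1) retry=(0,1,1)
11 | C LOAD | counter=5 r=(3,4,5) succ=(2,0,1) retry=(0,1,1)
12 | C CAS | counter=6 r=(3,4,5) succ=(2,0,2) retry=(0,1,1)
13 | C LOAD | counter=6 r=(3,4,6) succ=(2,0,2) retry=(0,1,1)
14 | C CAS | counter=7 r=(3,4,6) succ=(2,0,3) retry=(0,1,1)

counter=7 r=(3,4,6) succ=(2,0,3) retry=(0,1,1)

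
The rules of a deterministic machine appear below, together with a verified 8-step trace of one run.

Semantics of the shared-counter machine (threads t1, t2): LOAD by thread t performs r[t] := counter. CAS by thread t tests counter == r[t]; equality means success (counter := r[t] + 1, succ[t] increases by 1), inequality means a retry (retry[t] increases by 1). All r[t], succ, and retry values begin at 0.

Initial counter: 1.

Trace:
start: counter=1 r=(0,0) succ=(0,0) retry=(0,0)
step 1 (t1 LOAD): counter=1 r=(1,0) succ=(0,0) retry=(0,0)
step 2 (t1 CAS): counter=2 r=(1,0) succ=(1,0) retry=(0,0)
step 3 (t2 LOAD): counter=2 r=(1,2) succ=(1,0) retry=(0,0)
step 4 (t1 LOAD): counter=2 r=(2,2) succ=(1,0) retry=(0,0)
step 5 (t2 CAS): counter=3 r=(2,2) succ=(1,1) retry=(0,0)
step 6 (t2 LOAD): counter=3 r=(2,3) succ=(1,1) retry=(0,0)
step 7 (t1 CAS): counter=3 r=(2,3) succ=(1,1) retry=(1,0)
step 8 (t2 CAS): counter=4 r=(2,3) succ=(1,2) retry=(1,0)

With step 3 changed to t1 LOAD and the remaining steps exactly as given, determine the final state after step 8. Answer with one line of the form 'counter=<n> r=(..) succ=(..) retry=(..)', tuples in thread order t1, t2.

(re-executing from step 3 with the substitution; state before step 3: counter=2 r=(1,0) succ=(1,0) retry=(0,0))
step 3 (t1 LOAD): counter=2 r=(2,0) succ=(1,0) retry=(0,0)
step 4 (t1 LOAD): counter=2 r=(2,0) succ=(1,0) retry=(0,0)
step 5 (t2 CAS): counter=2 r=(2,0) succ=(1,0) retry=(0,1)
step 6 (t2 LOAD): counter=2 r=(2,2) succ=(1,0) retry=(0,1)
step 7 (t1 CAS): counter=3 r=(2,2) succ=(2,0) retry=(0,1)
step 8 (t2 CAS): counter=3 r=(2,2) succ=(2,0) retry=(0,2)

counter=3 r=(2,2) succ=(2,0) retry=(0,2)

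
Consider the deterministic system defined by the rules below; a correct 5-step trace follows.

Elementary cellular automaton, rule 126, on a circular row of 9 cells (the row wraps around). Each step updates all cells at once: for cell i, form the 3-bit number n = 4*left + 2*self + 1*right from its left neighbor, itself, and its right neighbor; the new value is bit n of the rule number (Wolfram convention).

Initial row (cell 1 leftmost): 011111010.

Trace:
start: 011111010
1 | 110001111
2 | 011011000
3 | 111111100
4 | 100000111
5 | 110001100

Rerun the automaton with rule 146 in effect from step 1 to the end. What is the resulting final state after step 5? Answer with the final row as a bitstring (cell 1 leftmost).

000010100

(re-executing steps 1..5 under rule 146; state before step 1: 011111010)
1 | 101110001
2 | 000101010
3 | 001000001
4 | 110100010
5 | 000010100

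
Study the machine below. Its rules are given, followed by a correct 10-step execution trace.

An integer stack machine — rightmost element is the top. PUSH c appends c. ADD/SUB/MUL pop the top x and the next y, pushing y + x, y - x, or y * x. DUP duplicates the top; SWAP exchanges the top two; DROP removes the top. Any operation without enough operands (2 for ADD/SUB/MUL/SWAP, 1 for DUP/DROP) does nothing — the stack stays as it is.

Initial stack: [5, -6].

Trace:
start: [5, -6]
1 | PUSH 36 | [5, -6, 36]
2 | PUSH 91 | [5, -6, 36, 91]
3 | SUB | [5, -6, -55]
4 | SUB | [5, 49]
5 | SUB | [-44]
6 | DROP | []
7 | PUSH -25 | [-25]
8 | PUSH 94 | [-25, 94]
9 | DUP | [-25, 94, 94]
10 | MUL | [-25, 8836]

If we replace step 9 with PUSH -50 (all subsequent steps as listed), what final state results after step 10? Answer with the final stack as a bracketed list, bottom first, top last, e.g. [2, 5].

(re-executing from step 9 with the substitution; state before step 9: [-25, 94])
9 | PUSH -50 | [-25, 94, -50]
10 | MUL | [-25, -4700]

[-25, -4700]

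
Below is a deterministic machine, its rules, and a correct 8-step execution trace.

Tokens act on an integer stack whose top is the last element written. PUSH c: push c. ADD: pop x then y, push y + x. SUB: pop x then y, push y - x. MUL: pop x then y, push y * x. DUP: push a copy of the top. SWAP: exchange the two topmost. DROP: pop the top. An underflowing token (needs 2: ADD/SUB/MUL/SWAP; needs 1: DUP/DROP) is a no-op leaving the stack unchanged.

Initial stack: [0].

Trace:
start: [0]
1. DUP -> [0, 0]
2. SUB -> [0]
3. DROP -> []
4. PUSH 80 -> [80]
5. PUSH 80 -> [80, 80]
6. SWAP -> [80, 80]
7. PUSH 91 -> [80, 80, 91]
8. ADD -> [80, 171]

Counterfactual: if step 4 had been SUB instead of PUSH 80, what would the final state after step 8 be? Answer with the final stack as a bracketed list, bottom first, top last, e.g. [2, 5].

(re-executing from step 4 with the substitution; state before step 4: [])
4. SUB -> []
5. PUSH 80 -> [80]
6. SWAP -> [80]
7. PUSH 91 -> [80, 91]
8. ADD -> [171]

[171]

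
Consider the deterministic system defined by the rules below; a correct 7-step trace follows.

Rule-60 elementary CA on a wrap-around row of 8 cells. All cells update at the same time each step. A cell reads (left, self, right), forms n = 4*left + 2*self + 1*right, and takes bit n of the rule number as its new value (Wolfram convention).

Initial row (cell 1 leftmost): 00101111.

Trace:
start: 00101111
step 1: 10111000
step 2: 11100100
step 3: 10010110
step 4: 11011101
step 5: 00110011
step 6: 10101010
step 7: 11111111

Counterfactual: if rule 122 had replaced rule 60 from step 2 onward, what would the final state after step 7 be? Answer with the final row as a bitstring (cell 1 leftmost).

(re-executing steps 2..7 under rule 122; state before step 2: 10111000)
step 2: 01101101
step 3: 11111110
step 4: 10000011
step 5: 11000110
step 6: 11101111
step 7: 00111000

00111000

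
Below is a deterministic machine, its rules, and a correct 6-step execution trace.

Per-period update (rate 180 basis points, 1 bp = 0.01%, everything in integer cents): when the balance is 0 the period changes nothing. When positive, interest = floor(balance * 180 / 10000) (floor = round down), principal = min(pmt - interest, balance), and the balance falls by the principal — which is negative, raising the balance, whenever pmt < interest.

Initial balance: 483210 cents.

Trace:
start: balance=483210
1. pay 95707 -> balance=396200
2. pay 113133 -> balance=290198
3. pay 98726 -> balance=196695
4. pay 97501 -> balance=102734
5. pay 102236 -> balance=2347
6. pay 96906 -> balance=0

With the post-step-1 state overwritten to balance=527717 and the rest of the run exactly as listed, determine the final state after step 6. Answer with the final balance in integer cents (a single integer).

state after step 1 := balance=527717
2. pay 113133 -> balance=424082
3. pay 98726 -> balance=332989
4. pay 97501 -> balance=241481
5. pay 102236 -> balance=143591
6. pay 96906 -> balance=49269

49269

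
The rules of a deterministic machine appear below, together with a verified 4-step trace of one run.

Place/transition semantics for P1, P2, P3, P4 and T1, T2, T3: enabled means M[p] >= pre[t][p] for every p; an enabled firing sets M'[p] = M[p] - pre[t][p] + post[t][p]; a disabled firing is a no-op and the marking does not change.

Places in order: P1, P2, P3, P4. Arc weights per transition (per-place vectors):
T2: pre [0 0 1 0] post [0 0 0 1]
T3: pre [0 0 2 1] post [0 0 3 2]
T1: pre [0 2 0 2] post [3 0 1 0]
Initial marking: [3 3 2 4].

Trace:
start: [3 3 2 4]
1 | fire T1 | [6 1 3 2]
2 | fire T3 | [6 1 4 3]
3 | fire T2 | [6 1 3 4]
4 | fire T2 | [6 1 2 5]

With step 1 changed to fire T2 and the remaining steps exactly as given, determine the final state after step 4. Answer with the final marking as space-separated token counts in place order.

3 3 0 6

(re-executing from step 1 with the substitution; state before step 1: [3 3 2 4])
1 | fire T2 | [3 3 1 5]
2 | fire T3 | [3 3 1 5]
3 | fire T2 | [3 3 0 6]
4 | fire T2 | [3 3 0 6]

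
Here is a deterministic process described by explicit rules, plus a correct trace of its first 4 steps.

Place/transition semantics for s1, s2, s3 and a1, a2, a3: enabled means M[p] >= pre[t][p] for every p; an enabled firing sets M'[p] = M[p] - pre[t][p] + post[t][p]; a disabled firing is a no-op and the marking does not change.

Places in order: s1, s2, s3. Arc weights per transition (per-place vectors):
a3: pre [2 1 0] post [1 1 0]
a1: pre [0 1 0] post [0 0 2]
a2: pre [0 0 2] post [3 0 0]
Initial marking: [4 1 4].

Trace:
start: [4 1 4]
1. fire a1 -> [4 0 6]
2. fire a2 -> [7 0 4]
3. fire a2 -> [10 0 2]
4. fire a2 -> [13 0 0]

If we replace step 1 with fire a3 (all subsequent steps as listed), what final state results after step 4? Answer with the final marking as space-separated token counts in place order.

(re-executing from step 1 with the substitution; state before step 1: [4 1 4])
1. fire a3 -> [3 1 4]
2. fire a2 -> [6 1 2]
3. fire a2 -> [9 1 0]
4. fire a2 -> [9 1 0]

9 1 0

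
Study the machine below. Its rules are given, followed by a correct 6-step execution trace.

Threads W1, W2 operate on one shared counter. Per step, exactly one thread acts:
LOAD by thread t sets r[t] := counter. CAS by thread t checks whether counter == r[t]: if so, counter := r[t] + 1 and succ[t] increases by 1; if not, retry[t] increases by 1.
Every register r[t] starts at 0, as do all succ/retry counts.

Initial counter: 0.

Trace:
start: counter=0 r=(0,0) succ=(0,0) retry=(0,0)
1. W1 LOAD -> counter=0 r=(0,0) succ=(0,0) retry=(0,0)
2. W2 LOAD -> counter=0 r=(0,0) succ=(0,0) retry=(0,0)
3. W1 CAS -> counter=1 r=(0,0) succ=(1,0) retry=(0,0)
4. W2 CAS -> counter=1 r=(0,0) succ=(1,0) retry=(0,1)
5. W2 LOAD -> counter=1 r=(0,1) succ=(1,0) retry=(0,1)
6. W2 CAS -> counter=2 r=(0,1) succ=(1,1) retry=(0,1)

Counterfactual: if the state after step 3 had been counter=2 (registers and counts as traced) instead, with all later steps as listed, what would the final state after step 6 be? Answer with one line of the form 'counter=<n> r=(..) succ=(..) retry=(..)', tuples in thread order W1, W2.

state after step 3 := counter=2 r=(0,0) succ=(1,0) retry=(0,0)
4. W2 CAS -> counter=2 r=(0,0) succ=(1,0) retry=(0,1)
5. W2 LOAD -> counter=2 r=(0,2) succ=(1,0) retry=(0,1)
6. W2 CAS -> counter=3 r=(0,2) succ=(1,1) retry=(0,1)

counter=3 r=(0,2) succ=(1,1) retry=(0,1)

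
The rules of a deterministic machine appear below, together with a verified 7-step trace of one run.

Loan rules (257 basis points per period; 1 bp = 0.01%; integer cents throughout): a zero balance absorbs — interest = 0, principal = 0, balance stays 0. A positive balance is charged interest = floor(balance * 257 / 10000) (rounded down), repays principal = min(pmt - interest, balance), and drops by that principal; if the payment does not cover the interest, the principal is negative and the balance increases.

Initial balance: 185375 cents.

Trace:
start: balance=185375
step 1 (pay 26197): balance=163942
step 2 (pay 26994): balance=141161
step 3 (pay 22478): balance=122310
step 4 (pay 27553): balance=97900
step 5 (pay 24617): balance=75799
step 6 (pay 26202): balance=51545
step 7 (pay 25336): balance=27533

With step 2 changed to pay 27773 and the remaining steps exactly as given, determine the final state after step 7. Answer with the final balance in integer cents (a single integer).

26647

(re-executing from step 2 with the substitution; state before step 2: balance=163942)
step 2 (pay 27773): balance=140382
step 3 (pay 22478): balance=121511
step 4 (pay 27553): balance=97080
step 5 (pay 24617): balance=74957
step 6 (pay 26202): balance=50681
step 7 (pay 25336): balance=26647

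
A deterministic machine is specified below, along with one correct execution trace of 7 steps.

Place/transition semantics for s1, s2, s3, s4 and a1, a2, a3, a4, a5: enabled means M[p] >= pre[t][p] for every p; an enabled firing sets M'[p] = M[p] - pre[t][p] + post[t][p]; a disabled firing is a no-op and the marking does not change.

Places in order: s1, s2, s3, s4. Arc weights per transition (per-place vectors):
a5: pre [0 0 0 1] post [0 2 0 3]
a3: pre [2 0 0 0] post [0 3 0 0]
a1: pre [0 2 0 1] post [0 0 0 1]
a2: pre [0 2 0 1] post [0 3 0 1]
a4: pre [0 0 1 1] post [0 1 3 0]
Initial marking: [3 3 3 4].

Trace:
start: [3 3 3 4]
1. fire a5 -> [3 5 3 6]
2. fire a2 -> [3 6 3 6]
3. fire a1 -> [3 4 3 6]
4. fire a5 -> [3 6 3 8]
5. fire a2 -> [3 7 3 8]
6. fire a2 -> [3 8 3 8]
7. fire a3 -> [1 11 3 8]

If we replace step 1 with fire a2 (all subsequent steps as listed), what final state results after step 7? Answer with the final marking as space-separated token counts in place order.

1 10 3 6

(re-executing from step 1 with the substitution; state before step 1: [3 3 3 4])
1. fire a2 -> [3 4 3 4]
2. fire a2 -> [3 5 3 4]
3. fire a1 -> [3 3 3 4]
4. fire a5 -> [3 5 3 6]
5. fire a2 -> [3 6 3 6]
6. fire a2 -> [3 7 3 6]
7. fire a3 -> [1 10 3 6]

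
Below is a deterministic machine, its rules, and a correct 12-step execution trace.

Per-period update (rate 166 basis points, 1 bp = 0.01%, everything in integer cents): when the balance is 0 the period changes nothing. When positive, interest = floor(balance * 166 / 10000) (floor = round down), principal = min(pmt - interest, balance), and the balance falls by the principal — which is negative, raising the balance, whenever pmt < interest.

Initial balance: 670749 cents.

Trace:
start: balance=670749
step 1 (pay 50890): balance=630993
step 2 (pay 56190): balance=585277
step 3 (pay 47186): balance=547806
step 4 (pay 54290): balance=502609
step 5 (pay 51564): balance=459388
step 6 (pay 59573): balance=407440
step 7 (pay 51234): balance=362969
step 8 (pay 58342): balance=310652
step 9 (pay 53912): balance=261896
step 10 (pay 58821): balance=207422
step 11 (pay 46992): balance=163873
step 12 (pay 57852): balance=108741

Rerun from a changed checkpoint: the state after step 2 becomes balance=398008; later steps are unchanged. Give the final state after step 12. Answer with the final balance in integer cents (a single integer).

state after step 2 := balance=398008
step 3 (pay 47186): balance=357428
step 4 (pay 54290): balance=309071
step 5 (pay 51564): balance=262637
step 6 (pay 59573): balance=207423
step 7 (pay 51234): balance=159632
step 8 (pay 58342): balance=103939
step 9 (pay 53912): balance=51752
step 10 (pay 58821): balance=0
step 11 (pay 46992): balance=0
step 12 (pay 57852): balance=0

0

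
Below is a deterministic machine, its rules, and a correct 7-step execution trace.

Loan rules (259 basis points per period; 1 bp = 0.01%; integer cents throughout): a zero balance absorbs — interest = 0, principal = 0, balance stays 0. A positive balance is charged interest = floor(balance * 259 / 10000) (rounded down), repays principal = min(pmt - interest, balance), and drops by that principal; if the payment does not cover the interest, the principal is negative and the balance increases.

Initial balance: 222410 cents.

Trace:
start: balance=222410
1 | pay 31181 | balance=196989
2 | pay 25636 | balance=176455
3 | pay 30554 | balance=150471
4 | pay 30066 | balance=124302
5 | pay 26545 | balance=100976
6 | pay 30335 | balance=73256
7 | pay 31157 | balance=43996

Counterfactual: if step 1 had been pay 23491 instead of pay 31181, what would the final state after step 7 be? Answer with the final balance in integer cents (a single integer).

52959

(re-executing from step 1 with the substitution; state before step 1: balance=222410)
1 | pay 23491 | balance=204679
2 | pay 25636 | balance=184344
3 | pay 30554 | balance=158564
4 | pay 30066 | balance=132604
5 | pay 26545 | balance=109493
6 | pay 30335 | balance=81993
7 | pay 31157 | balance=52959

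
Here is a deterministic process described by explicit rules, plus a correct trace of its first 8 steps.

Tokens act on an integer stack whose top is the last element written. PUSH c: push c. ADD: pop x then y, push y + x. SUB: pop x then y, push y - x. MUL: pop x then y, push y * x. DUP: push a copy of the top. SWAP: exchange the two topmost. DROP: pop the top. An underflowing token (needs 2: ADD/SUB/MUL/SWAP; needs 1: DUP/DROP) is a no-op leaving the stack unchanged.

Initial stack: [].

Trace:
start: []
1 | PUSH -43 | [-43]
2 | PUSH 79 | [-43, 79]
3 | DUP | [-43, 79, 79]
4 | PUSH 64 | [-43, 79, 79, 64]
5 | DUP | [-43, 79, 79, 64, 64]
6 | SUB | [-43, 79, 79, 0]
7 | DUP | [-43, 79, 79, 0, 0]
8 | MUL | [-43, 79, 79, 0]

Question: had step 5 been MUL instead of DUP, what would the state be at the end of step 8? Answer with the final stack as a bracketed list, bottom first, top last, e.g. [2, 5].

(re-executing from step 5 with the substitution; state before step 5: [-43, 79, 79, 64])
5 | MUL | [-43, 79, 5056]
6 | SUB | [-43, -4977]
7 | DUP | [-43, -4977, -4977]
8 | MUL | [-43, 24770529]

[-43, 24770529]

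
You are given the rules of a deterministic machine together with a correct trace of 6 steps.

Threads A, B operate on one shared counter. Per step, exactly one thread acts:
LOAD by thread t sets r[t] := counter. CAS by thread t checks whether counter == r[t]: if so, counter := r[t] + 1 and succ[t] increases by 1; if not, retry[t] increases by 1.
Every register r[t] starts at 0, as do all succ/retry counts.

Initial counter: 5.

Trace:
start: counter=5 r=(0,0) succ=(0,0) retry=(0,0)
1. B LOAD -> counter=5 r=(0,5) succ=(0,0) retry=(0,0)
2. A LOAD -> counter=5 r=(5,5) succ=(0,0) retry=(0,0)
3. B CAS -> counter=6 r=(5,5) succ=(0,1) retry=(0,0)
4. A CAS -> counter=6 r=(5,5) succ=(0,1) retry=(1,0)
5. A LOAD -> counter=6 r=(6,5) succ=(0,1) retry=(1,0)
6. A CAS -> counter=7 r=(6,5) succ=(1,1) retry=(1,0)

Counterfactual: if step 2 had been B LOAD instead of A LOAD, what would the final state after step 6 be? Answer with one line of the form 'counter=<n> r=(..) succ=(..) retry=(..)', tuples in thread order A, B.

counter=7 r=(6,5) succ=(1,1) retry=(1,0)

(re-executing from step 2 with the substitution; state before step 2: counter=5 r=(0,5) succ=(0,0) retry=(0,0))
2. B LOAD -> counter=5 r=(0,5) succ=(0,0) retry=(0,0)
3. B CAS -> counter=6 r=(0,5) succ=(0,1) retry=(0,0)
4. A CAS -> counter=6 r=(0,5) succ=(0,1) retry=(1,0)
5. A LOAD -> counter=6 r=(6,5) succ=(0,1) retry=(1,0)
6. A CAS -> counter=7 r=(6,5) succ=(1,1) retry=(1,0)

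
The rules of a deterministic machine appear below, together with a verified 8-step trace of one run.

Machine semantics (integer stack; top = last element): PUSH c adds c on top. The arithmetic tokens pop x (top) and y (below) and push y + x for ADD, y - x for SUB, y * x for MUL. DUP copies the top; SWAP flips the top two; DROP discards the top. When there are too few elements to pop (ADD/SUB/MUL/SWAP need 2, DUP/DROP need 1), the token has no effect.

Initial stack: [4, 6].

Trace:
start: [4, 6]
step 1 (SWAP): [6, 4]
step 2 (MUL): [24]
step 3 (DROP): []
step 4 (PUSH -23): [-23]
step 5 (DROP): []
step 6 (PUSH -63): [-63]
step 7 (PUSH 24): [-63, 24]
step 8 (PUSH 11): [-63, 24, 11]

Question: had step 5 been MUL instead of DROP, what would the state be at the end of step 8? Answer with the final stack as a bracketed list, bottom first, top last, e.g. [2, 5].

[-23, -63, 24, 11]

(re-executing from step 5 with the substitution; state before step 5: [-23])
step 5 (MUL): [-23]
step 6 (PUSH -63): [-23, -63]
step 7 (PUSH 24): [-23, -63, 24]
step 8 (PUSH 11): [-23, -63, 24, 11]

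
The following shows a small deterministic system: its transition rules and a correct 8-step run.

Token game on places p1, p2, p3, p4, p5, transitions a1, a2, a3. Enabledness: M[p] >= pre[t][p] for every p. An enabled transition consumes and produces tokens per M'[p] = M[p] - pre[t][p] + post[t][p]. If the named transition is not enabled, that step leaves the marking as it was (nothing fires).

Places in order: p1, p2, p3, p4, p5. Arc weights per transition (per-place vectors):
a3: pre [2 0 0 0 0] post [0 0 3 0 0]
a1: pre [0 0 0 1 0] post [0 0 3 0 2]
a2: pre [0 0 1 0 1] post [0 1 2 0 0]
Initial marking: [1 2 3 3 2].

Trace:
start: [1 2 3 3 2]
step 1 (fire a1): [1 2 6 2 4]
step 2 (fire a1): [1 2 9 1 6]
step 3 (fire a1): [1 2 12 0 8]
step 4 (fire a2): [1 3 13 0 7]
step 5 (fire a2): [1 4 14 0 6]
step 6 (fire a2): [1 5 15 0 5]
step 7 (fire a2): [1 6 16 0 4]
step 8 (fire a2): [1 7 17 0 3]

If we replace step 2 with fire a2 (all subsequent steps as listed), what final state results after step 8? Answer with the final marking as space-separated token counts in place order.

1 8 15 1 0

(re-executing from step 2 with the substitution; state before step 2: [1 2 6 2 4])
step 2 (fire a2): [1 3 7 2 3]
step 3 (fire a1): [1 3 10 1 5]
step 4 (fire a2): [1 4 11 1 4]
step 5 (fire a2): [1 5 12 1 3]
step 6 (fire a2): [1 6 13 1 2]
step 7 (fire a2): [1 7 14 1 1]
step 8 (fire a2): [1 8 15 1 0]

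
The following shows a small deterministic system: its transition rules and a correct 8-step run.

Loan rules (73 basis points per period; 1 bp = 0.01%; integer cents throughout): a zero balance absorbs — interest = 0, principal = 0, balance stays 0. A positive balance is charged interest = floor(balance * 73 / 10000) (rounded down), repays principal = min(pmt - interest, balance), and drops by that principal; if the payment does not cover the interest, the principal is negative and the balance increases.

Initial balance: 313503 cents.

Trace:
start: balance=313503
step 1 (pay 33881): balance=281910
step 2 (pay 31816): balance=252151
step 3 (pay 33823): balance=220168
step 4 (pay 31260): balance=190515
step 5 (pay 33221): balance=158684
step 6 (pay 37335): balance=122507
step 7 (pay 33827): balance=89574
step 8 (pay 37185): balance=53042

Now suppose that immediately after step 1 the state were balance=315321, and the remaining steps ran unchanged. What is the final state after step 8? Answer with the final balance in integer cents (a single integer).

88199

state after step 1 := balance=315321
step 2 (pay 31816): balance=285806
step 3 (pay 33823): balance=254069
step 4 (pay 31260): balance=224663
step 5 (pay 33221): balance=193082
step 6 (pay 37335): balance=157156
step 7 (pay 33827): balance=124476
step 8 (pay 37185): balance=88199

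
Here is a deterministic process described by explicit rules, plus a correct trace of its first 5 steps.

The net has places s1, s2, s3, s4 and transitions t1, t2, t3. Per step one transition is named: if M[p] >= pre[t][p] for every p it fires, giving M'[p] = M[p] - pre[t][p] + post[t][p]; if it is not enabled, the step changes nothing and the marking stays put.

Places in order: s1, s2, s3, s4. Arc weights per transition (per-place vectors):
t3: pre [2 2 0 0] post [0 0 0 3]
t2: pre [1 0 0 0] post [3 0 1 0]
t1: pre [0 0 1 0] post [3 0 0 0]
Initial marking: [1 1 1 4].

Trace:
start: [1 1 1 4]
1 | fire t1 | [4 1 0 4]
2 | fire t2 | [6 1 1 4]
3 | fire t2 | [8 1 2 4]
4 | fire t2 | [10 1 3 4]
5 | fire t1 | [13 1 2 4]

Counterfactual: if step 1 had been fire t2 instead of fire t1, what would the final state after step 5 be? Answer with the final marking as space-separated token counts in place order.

12 1 4 4

(re-executing from step 1 with the substitution; state before step 1: [1 1 1 4])
1 | fire t2 | [3 1 2 4]
2 | fire t2 | [5 1 3 4]
3 | fire t2 | [7 1 4 4]
4 | fire t2 | [9 1 5 4]
5 | fire t1 | [12 1 4 4]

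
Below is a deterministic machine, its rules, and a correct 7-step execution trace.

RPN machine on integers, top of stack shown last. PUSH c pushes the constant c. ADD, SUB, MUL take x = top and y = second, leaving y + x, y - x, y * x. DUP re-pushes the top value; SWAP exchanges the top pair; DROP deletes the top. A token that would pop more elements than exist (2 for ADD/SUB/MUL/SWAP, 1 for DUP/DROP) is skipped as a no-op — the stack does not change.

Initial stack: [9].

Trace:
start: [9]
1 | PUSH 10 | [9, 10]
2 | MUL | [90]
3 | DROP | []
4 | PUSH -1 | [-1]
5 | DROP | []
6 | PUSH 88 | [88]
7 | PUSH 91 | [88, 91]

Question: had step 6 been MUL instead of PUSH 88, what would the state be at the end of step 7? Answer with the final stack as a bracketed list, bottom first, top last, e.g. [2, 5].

(re-executing from step 6 with the substitution; state before step 6: [])
6 | MUL | []
7 | PUSH 91 | [91]

[91]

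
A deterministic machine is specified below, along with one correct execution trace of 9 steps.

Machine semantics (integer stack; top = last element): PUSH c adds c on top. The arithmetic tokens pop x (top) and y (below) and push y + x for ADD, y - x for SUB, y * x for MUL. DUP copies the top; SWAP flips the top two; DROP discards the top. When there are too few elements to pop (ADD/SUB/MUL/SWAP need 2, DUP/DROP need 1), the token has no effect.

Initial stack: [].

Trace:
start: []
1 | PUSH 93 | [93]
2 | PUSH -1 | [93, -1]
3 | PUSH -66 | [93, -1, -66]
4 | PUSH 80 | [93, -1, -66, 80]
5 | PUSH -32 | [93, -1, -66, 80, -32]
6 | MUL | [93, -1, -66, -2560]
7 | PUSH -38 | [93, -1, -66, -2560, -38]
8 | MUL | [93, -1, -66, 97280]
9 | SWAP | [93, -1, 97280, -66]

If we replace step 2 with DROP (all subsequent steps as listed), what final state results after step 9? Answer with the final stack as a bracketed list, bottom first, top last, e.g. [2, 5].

[97280, -66]

(re-executing from step 2 with the substitution; state before step 2: [93])
2 | DROP | []
3 | PUSH -66 | [-66]
4 | PUSH 80 | [-66, 80]
5 | PUSH -32 | [-66, 80, -32]
6 | MUL | [-66, -2560]
7 | PUSH -38 | [-66, -2560, -38]
8 | MUL | [-66, 97280]
9 | SWAP | [97280, -66]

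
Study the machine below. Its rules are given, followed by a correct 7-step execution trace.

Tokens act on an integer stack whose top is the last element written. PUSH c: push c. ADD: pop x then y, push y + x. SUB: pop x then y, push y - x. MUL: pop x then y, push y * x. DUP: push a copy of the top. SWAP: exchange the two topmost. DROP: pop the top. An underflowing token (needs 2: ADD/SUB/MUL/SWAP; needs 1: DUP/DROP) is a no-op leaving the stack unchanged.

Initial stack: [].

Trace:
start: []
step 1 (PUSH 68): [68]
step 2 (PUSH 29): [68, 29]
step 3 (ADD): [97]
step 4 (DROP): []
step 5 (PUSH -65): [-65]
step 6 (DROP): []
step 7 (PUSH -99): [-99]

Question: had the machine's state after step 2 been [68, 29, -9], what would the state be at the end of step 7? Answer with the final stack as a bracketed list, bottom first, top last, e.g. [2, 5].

state after step 2 := [68, 29, -9]
step 3 (ADD): [68, 20]
step 4 (DROP): [68]
step 5 (PUSH -65): [68, -65]
step 6 (DROP): [68]
step 7 (PUSH -99): [68, -99]

[68, -99]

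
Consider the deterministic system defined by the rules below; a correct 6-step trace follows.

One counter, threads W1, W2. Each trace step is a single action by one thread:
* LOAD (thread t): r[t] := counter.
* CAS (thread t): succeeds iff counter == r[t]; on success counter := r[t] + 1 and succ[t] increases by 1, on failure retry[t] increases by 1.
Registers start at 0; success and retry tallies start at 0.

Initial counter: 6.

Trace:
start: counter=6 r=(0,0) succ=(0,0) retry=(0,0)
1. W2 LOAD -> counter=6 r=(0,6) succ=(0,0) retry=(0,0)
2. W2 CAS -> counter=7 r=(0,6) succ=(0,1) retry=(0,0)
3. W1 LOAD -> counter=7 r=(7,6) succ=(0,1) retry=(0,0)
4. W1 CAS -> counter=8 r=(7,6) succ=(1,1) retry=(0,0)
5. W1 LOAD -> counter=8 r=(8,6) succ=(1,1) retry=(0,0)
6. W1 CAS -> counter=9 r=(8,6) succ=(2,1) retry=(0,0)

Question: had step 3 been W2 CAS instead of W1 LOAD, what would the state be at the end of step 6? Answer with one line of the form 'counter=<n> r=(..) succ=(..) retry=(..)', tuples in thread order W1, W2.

counter=8 r=(7,6) succ=(1,1) retry=(1,1)

(re-executing from step 3 with the substitution; state before step 3: counter=7 r=(0,6) succ=(0,1) retry=(0,0))
3. W2 CAS -> counter=7 r=(0,6) succ=(0,1) retry=(0,1)
4. W1 CAS -> counter=7 r=(0,6) succ=(0,1) retry=(1,1)
5. W1 LOAD -> counter=7 r=(7,6) succ=(0,1) retry=(1,1)
6. W1 CAS -> counter=8 r=(7,6) succ=(1,1) retry=(1,1)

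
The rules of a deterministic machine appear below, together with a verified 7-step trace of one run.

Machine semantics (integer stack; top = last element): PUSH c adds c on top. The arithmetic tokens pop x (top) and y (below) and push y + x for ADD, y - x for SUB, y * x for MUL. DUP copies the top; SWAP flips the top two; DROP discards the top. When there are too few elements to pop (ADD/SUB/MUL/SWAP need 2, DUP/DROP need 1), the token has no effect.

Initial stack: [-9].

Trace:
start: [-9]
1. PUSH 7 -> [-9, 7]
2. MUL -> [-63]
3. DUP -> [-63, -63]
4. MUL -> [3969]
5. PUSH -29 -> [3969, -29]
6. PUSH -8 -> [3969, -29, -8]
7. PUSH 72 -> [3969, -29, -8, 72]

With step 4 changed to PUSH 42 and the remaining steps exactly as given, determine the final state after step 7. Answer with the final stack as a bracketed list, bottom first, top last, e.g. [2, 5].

(re-executing from step 4 with the substitution; state before step 4: [-63, -63])
4. PUSH 42 -> [-63, -63, 42]
5. PUSH -29 -> [-63, -63, 42, -29]
6. PUSH -8 -> [-63, -63, 42, -29, -8]
7. PUSH 72 -> [-63, -63, 42, -29, -8, 72]

[-63, -63, 42, -29, -8, 72]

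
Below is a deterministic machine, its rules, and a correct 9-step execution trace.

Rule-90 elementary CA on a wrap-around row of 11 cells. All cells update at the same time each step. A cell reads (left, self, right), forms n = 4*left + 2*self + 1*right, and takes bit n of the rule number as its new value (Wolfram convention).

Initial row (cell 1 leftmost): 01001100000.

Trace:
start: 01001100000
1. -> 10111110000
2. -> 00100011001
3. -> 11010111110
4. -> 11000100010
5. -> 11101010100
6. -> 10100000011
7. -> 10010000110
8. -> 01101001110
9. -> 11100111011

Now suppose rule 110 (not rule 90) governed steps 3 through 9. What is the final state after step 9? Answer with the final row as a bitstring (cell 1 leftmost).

(re-executing steps 3..9 under rule 110; state before step 3: 00100011001)
3. -> 01100111011
4. -> 11101101111
5. -> 00111111000
6. -> 01100001000
7. -> 11100011000
8. -> 10100111001
9. -> 11101101011

11101101011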